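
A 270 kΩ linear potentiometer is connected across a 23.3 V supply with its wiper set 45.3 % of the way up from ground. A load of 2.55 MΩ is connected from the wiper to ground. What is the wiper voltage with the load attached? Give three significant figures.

The wiper splits the pot into (1−α)R = 147.7 kΩ above and αR = 122.3 kΩ below.
Lower section ‖ load = 116.7 kΩ.
V_wiper = 23.3 × 116.7/(147.7 + 116.7) = 10.3 V.

V ≈ 10.3 V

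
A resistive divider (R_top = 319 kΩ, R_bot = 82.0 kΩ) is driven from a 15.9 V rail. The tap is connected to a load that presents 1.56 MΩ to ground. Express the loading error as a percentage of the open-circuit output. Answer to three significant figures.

4.01 %

The divider's output (Thévenin) resistance is R_top‖R_bot = 65.23 kΩ.
Fractional drop under load = R_th/(R_th + R_L) = 65.23 / (65.23 + 1560) = 0.04014.
So the output falls by 4.01 %.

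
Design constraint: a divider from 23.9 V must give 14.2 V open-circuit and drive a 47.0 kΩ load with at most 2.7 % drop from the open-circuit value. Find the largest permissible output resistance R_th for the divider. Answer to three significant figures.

R_th ≤ 1.30 kΩ

Loading drop = R_th/(R_th + R_L) ≤ 0.0270, so R_th ≤ R_L · ε/(1−ε) = 47.0 kΩ × 0.0270/0.9730 = 1.30 kΩ.
(Any R1, R2 with R2/(R1+R2) = 0.594 and R1‖R2 ≤ 1.30 kΩ will meet the spec.)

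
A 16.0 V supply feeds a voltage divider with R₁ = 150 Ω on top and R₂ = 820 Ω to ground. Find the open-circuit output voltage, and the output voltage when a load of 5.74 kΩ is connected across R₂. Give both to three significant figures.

Unloaded: 13.5 V; loaded: 13.2 V

Open-circuit: V = 16.0 × 820/(150 + 820) = 13.5 V.
With the load, R₂ becomes R₂‖R_L = 717.5 Ω, so V = 16.0 × 717.5/867.5 = 13.2 V.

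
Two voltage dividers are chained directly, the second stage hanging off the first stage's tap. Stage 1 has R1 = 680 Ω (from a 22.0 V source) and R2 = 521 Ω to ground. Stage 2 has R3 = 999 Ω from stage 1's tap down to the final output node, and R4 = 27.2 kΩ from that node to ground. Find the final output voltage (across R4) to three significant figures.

Stage 2 presents R3+R4 = 28200 Ω as a load on stage 1's tap.
Stage 1's lower leg becomes R2‖(R3+R4) = 511.5 Ω, so V_mid = 22.0 × 511.5/1192 = 9.445 V.
Stage 2 is itself unloaded: V_out = V_mid × R4/(R3+R4) = 9.445 × 27200/28200 = 9.11 V.

V_out ≈ 9.11 V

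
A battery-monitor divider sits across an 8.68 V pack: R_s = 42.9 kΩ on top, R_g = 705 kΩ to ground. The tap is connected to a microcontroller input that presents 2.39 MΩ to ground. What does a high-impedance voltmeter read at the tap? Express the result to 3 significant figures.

The load sits in parallel with R_g: R_g‖R_L = (705 × 2390) / (705 + 2390) = 544.4 kΩ.
V_out = 8.68 × 544.4 / (42.9 + 544.4) = 8.68 × 544.4/587.3 = 8.05 V.

V_out ≈ 8.05 V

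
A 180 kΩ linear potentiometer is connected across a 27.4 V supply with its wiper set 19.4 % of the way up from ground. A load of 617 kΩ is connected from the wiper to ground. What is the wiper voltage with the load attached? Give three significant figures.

V ≈ 5.08 V

The wiper splits the pot into (1−α)R = 145.1 kΩ above and αR = 34.92 kΩ below.
Lower section ‖ load = 33.05 kΩ.
V_wiper = 27.4 × 33.05/(145.1 + 33.05) = 5.08 V.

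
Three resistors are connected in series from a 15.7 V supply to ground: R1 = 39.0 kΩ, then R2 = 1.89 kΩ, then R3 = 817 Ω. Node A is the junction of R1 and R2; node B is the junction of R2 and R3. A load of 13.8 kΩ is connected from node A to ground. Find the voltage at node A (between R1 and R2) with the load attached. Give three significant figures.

Below node A the series string R2+R3 = 2707 Ω sits in parallel with the 13800 Ω load: 2263 Ω.
V_A = 15.7 × 2263/(39000 + 2263) = 0.861 V.

V ≈ 0.861 V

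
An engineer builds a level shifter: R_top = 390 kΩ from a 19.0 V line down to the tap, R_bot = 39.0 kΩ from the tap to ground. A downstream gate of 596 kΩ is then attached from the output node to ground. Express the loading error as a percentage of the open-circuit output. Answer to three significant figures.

5.61 %

The divider's output (Thévenin) resistance is R_top‖R_bot = 35.45 kΩ.
Fractional drop under load = R_th/(R_th + R_L) = 35.45 / (35.45 + 596) = 0.05615.
So the output falls by 5.61 %.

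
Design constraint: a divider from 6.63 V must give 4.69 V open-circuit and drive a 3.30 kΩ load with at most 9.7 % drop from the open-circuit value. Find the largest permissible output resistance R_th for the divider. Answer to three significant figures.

Loading drop = R_th/(R_th + R_L) ≤ 0.0970, so R_th ≤ R_L · ε/(1−ε) = 3.30 kΩ × 0.0970/0.9030 = 354 Ω.
(Any R1, R2 with R2/(R1+R2) = 0.707 and R1‖R2 ≤ 354 Ω will meet the spec.)

R_th ≤ 354 Ω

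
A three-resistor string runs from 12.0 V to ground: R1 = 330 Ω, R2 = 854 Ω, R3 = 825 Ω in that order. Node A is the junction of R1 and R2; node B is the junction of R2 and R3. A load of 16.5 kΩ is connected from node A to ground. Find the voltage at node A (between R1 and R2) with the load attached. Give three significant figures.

Below node A the series string R2+R3 = 1679 Ω sits in parallel with the 16500 Ω load: 1524 Ω.
V_A = 12.0 × 1524/(330 + 1524) = 9.86 V.

V ≈ 9.86 V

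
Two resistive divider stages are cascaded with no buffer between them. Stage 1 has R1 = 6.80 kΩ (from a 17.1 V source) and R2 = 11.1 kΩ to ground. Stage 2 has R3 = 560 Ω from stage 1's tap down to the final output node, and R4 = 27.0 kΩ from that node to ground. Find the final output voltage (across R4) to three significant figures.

Stage 2 presents R3+R4 = 27560 Ω as a load on stage 1's tap.
Stage 1's lower leg becomes R2‖(R3+R4) = 7913 Ω, so V_mid = 17.1 × 7913/14710 = 9.197 V.
Stage 2 is itself unloaded: V_out = V_mid × R4/(R3+R4) = 9.197 × 27000/27560 = 9.01 V.

V_out ≈ 9.01 V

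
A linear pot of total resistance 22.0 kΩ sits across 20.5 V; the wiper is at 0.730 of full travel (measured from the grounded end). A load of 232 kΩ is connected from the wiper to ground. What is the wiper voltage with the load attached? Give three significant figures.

V ≈ 14.7 V

The wiper splits the pot into (1−α)R = 5.940 kΩ above and αR = 16.06 kΩ below.
Lower section ‖ load = 15.02 kΩ.
V_wiper = 20.5 × 15.02/(5.940 + 15.02) = 14.7 V.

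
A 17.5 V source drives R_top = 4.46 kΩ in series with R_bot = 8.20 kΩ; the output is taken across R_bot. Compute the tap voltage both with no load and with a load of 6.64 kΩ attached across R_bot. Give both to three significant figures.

Open-circuit: V = 17.5 × 8.20/(4.46 + 8.20) = 11.3 V.
With the load, R_bot becomes R_bot‖R_L = 3.669 kΩ, so V = 17.5 × 3.669/8.129 = 7.90 V.

Unloaded: 11.3 V; loaded: 7.90 V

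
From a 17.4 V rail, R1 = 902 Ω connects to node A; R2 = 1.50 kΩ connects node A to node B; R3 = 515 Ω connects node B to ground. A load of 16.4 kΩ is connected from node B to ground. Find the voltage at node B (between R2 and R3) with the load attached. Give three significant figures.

At node B, R3 is in parallel with the load: R3‖R_L = 499.3 Ω.
Below node A the resistance is R2 + (R3‖R_L) = 1999 Ω, so V_A = 17.4 × 1999/2901 = 11.99 V.
Then V_B = V_A × (R3‖R_L)/(R2 + R3‖R_L) = 11.99 × 499.3/1999 = 2.99 V.

V ≈ 2.99 V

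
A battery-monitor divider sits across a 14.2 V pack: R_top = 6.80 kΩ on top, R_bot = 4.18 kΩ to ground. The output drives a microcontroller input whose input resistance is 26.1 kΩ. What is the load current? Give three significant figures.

I_L ≈ 0.188 mA

R_bot‖R_L = 3.603 kΩ; V_out = 14.2 × 3.603/10.40 = 4.918 V.
I_L = V_out / R_L = 4.918 / 26.1 kΩ = 0.188 mA.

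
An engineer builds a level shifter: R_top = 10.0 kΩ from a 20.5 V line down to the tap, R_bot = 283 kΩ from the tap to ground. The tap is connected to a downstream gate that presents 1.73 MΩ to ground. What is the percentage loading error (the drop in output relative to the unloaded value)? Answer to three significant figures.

The divider's output (Thévenin) resistance is R_top‖R_bot = 9.659 kΩ.
Fractional drop under load = R_th/(R_th + R_L) = 9.659 / (9.659 + 1730) = 0.005552.
So the output falls by 0.555 %.

0.555 %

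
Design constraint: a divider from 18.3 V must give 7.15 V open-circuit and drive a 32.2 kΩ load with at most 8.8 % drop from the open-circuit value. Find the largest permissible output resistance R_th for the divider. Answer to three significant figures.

R_th ≤ 3.11 kΩ

Loading drop = R_th/(R_th + R_L) ≤ 0.0880, so R_th ≤ R_L · ε/(1−ε) = 32.2 kΩ × 0.0880/0.9120 = 3.11 kΩ.
(Any R1, R2 with R2/(R1+R2) = 0.391 and R1‖R2 ≤ 3.11 kΩ will meet the spec.)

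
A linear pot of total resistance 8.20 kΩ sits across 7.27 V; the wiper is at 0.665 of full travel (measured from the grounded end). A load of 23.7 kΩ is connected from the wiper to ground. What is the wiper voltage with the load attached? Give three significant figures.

The wiper splits the pot into (1−α)R = 2.747 kΩ above and αR = 5.453 kΩ below.
Lower section ‖ load = 4.433 kΩ.
V_wiper = 7.27 × 4.433/(2.747 + 4.433) = 4.49 V.

V ≈ 4.49 V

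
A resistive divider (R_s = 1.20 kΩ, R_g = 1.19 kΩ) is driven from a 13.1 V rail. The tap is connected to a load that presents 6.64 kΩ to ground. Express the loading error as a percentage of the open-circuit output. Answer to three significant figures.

8.26 %

Unloaded V = 13.1 × 1.19/2.390 = 6.5226 V.
Loaded: R_g‖R_L = 1.009 kΩ, giving V = 13.1 × 1.009/2.209 = 5.9841 V.
Drop = (6.5226 − 5.9841) / 6.5226 = 8.26 %.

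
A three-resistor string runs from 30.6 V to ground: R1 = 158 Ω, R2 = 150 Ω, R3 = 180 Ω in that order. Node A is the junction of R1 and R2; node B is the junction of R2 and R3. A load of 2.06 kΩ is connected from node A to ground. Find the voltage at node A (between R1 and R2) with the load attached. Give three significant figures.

Below node A the series string R2+R3 = 330.0 Ω sits in parallel with the 2060 Ω load: 284.4 Ω.
V_A = 30.6 × 284.4/(158 + 284.4) = 19.7 V.

V ≈ 19.7 V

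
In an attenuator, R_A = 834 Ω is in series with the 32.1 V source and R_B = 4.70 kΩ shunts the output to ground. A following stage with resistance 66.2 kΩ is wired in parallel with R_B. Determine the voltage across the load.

V_out ≈ 27.0 V

The load sits in parallel with R_B: R_B‖R_L = (4700 × 66200) / (4700 + 66200) = 4388 Ω.
V_out = 32.1 × 4388 / (834 + 4388) = 32.1 × 4388/5222 = 27.0 V.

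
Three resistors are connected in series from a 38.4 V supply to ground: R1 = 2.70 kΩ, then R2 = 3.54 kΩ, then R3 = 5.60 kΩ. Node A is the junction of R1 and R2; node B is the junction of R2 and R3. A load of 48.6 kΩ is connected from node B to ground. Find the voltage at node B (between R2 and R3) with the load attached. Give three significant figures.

V ≈ 17.1 V

At node B, R3 is in parallel with the load: R3‖R_L = 5.021 kΩ.
Below node A the resistance is R2 + (R3‖R_L) = 8.561 kΩ, so V_A = 38.4 × 8.561/11.26 = 29.19 V.
Then V_B = V_A × (R3‖R_L)/(R2 + R3‖R_L) = 29.19 × 5.021/8.561 = 17.1 V.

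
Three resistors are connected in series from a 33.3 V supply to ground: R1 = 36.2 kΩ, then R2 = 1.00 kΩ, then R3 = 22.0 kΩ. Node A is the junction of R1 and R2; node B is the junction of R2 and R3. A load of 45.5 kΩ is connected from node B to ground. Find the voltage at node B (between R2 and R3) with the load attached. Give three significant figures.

At node B, R3 is in parallel with the load: R3‖R_L = 14.83 kΩ.
Below node A the resistance is R2 + (R3‖R_L) = 15.83 kΩ, so V_A = 33.3 × 15.83/52.03 = 10.13 V.
Then V_B = V_A × (R3‖R_L)/(R2 + R3‖R_L) = 10.13 × 14.83/15.83 = 9.49 V.

V ≈ 9.49 V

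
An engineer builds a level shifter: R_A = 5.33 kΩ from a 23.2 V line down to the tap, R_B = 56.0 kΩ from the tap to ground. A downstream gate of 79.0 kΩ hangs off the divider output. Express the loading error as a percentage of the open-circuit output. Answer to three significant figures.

The divider's output (Thévenin) resistance is R_A‖R_B = 4.867 kΩ.
Fractional drop under load = R_th/(R_th + R_L) = 4.867 / (4.867 + 79.0) = 0.05803.
So the output falls by 5.80 %.

5.80 %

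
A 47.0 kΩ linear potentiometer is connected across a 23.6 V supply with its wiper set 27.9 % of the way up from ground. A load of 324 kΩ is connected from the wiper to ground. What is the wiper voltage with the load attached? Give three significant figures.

V ≈ 6.40 V

The wiper splits the pot into (1−α)R = 33.89 kΩ above and αR = 13.11 kΩ below.
Lower section ‖ load = 12.60 kΩ.
V_wiper = 23.6 × 12.60/(33.89 + 12.60) = 6.40 V.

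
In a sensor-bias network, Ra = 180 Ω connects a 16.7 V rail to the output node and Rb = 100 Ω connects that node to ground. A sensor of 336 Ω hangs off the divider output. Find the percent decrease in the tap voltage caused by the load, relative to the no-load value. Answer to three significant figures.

The divider's output (Thévenin) resistance is Ra‖Rb = 64.29 Ω.
Fractional drop under load = R_th/(R_th + R_L) = 64.29 / (64.29 + 336) = 0.1606.
So the output falls by 16.1 %.

16.1 %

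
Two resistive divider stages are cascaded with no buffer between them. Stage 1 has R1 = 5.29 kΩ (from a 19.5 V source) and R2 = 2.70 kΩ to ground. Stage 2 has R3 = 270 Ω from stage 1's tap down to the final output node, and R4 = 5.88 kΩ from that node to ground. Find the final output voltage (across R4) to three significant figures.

Stage 2 presents R3+R4 = 6150 Ω as a load on stage 1's tap.
Stage 1's lower leg becomes R2‖(R3+R4) = 1876 Ω, so V_mid = 19.5 × 1876/7166 = 5.105 V.
Stage 2 is itself unloaded: V_out = V_mid × R4/(R3+R4) = 5.105 × 5880/6150 = 4.88 V.

V_out ≈ 4.88 V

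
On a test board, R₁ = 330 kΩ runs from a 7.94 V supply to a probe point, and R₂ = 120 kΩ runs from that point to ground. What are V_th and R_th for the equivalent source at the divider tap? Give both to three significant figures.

V_th = 2.12 V, R_th = 88.0 kΩ

V_th is the open-circuit tap voltage: 7.94 × 120/(330 + 120) = 2.12 V.
With the supply zeroed, R₁ and R₂ appear in parallel from the tap: R_th = R₁‖R₂ = (330 × 120)/450.0 = 88.0 kΩ.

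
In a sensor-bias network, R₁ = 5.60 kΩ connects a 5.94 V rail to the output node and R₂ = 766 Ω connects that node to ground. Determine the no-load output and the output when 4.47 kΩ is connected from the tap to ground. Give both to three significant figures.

Unloaded: 0.715 V; loaded: 0.621 V

Open-circuit: V = 5.94 × 766/(5600 + 766) = 0.715 V.
With the load, R₂ becomes R₂‖R_L = 653.9 Ω, so V = 5.94 × 653.9/6254 = 0.621 V.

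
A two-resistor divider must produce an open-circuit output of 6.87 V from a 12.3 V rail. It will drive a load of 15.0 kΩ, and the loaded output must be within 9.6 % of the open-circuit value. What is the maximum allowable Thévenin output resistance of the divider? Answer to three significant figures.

R_th ≤ 1.59 kΩ

Loading drop = R_th/(R_th + R_L) ≤ 0.0960, so R_th ≤ R_L · ε/(1−ε) = 15.0 kΩ × 0.0960/0.9040 = 1.59 kΩ.
(Any R1, R2 with R2/(R1+R2) = 0.559 and R1‖R2 ≤ 1.59 kΩ will meet the spec.)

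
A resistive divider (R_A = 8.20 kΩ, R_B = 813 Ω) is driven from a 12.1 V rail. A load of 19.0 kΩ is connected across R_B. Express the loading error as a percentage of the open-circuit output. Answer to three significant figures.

The divider's output (Thévenin) resistance is R_A‖R_B = 739.7 Ω.
Fractional drop under load = R_th/(R_th + R_L) = 739.7 / (739.7 + 19000) = 0.03747.
So the output falls by 3.75 %.

3.75 %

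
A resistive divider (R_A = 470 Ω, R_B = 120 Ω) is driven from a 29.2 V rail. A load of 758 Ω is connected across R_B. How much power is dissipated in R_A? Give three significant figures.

P ≈ 1220 mW

Total resistance from the source is R_A + (R_B‖R_L) = 573.6 Ω, so I = 29.2/573.6 Ω = 50.91 mA.
P = I²·R_A = (50.91 mA)² × 470 Ω = 1220 mW.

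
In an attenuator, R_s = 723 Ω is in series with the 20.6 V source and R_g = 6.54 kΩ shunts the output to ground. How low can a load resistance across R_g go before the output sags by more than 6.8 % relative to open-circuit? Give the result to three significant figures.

R_L(min) ≈ 8.92 kΩ

Output resistance R_th = R_s‖R_g = (723 × 6540)/7263 = 651.0 Ω.
The fractional drop is R_th/(R_th + R_L); requiring this ≤ 0.0680 gives R_L ≥ R_th(1/0.0680 − 1) = 651.0 × 13.71 = 8.92 kΩ.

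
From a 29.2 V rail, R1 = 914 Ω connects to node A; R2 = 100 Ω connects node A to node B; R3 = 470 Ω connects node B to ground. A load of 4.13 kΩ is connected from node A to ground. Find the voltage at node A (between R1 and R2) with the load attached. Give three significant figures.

V ≈ 10.3 V

Below node A the series string R2+R3 = 570.0 Ω sits in parallel with the 4130 Ω load: 500.9 Ω.
V_A = 29.2 × 500.9/(914 + 500.9) = 10.3 V.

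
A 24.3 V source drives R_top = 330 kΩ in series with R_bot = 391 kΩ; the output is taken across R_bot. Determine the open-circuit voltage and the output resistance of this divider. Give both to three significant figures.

V_th is the open-circuit tap voltage: 24.3 × 391/(330 + 391) = 13.2 V.
With the supply zeroed, R_top and R_bot appear in parallel from the tap: R_th = R_top‖R_bot = (330 × 391)/721.0 = 179 kΩ.

V_th = 13.2 V, R_th = 179 kΩ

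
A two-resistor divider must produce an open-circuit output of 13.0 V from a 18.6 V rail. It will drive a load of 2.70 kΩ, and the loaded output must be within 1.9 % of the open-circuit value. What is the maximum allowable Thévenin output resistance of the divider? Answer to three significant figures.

Loading drop = R_th/(R_th + R_L) ≤ 0.0190, so R_th ≤ R_L · ε/(1−ε) = 2.70 kΩ × 0.0190/0.9810 = 52.3 Ω.

R_th ≤ 52.3 Ω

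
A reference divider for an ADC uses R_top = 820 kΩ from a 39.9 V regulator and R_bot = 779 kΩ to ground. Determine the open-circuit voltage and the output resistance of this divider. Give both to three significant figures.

V_th = 19.4 V, R_th = 399 kΩ

V_th is the open-circuit tap voltage: 39.9 × 779/(820 + 779) = 19.4 V.
With the supply zeroed, R_top and R_bot appear in parallel from the tap: R_th = R_top‖R_bot = (820 × 779)/1599 = 399 kΩ.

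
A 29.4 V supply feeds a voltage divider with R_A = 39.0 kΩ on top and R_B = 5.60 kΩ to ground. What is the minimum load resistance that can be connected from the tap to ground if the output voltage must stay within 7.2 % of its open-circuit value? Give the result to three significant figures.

Output resistance R_th = R_A‖R_B = (39.0 × 5.60)/44.60 = 4.897 kΩ.
The fractional drop is R_th/(R_th + R_L); requiring this ≤ 0.0720 gives R_L ≥ R_th(1/0.0720 − 1) = 4.897 × 12.89 = 63.1 kΩ.

R_L(min) ≈ 63.1 kΩ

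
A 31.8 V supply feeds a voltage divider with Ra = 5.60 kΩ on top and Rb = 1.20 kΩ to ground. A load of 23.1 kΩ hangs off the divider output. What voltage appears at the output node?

The load sits in parallel with Rb: Rb‖R_L = (1.20 × 23.1) / (1.20 + 23.1) = 1.141 kΩ.
V_out = 31.8 × 1.141 / (5.60 + 1.141) = 31.8 × 1.141/6.741 = 5.38 V.
(Unloaded it would have been 5.61 V.)

V_out ≈ 5.38 V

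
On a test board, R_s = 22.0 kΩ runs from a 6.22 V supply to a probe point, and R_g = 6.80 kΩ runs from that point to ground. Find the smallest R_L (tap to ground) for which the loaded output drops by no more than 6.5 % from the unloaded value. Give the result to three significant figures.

R_L(min) ≈ 74.7 kΩ

Output resistance R_th = R_s‖R_g = (22.0 × 6.80)/28.80 = 5.194 kΩ.
The fractional drop is R_th/(R_th + R_L); requiring this ≤ 0.0650 gives R_L ≥ R_th(1/0.0650 − 1) = 5.194 × 14.38 = 74.7 kΩ.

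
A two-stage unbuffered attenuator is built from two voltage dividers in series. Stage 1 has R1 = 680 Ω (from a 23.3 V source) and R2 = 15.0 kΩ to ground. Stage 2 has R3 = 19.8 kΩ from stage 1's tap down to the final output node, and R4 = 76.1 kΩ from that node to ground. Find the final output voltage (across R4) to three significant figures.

Stage 2 presents R3+R4 = 95900 Ω as a load on stage 1's tap.
Stage 1's lower leg becomes R2‖(R3+R4) = 12970 Ω, so V_mid = 23.3 × 12970/13650 = 22.14 V.
Stage 2 is itself unloaded: V_out = V_mid × R4/(R3+R4) = 22.14 × 76100/95900 = 17.6 V.

V_out ≈ 17.6 V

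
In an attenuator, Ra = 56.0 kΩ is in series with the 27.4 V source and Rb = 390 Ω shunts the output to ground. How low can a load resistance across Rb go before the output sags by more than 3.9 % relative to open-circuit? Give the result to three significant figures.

R_L(min) ≈ 9.54 kΩ

Output resistance R_th = Ra‖Rb = (56000 × 390)/56390 = 387.3 Ω.
The fractional drop is R_th/(R_th + R_L); requiring this ≤ 0.0390 gives R_L ≥ R_th(1/0.0390 − 1) = 387.3 × 24.64 = 9.54 kΩ.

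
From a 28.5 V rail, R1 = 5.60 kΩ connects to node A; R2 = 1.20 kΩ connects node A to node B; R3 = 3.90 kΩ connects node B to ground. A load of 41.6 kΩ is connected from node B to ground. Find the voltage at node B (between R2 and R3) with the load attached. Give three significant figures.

At node B, R3 is in parallel with the load: R3‖R_L = 3.566 kΩ.
Below node A the resistance is R2 + (R3‖R_L) = 4.766 kΩ, so V_A = 28.5 × 4.766/10.37 = 13.10 V.
Then V_B = V_A × (R3‖R_L)/(R2 + R3‖R_L) = 13.10 × 3.566/4.766 = 9.80 V.

V ≈ 9.80 V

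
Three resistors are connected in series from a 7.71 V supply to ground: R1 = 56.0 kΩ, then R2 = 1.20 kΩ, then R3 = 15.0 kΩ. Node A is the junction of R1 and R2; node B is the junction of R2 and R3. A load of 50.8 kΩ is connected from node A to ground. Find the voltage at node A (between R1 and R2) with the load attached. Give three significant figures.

V ≈ 1.39 V

Below node A the series string R2+R3 = 16.20 kΩ sits in parallel with the 50.8 kΩ load: 12.28 kΩ.
V_A = 7.71 × 12.28/(56.0 + 12.28) = 1.39 V.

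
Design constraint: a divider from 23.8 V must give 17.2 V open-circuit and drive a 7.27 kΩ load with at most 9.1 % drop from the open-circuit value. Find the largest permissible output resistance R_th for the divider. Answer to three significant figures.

R_th ≤ 728 Ω

Loading drop = R_th/(R_th + R_L) ≤ 0.0910, so R_th ≤ R_L · ε/(1−ε) = 7.27 kΩ × 0.0910/0.9090 = 728 Ω.
(Any R1, R2 with R2/(R1+R2) = 0.723 and R1‖R2 ≤ 728 Ω will meet the spec.)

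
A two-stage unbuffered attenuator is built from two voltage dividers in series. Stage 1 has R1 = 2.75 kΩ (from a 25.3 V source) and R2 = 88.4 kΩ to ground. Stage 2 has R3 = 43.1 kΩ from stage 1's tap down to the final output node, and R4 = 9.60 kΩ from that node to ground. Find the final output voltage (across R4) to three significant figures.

Stage 2 presents R3+R4 = 52.70 kΩ as a load on stage 1's tap.
Stage 1's lower leg becomes R2‖(R3+R4) = 33.02 kΩ, so V_mid = 25.3 × 33.02/35.77 = 23.35 V.
Stage 2 is itself unloaded: V_out = V_mid × R4/(R3+R4) = 23.35 × 9.60/52.70 = 4.25 V.

V_out ≈ 4.25 V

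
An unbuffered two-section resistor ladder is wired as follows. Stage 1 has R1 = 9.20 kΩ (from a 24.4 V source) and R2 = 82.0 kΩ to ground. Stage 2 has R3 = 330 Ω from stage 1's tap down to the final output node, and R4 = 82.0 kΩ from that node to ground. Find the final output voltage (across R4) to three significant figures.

V_out ≈ 19.9 V

Stage 2 presents R3+R4 = 82330 Ω as a load on stage 1's tap.
Stage 1's lower leg becomes R2‖(R3+R4) = 41080 Ω, so V_mid = 24.4 × 41080/50280 = 19.94 V.
Stage 2 is itself unloaded: V_out = V_mid × R4/(R3+R4) = 19.94 × 82000/82330 = 19.9 V.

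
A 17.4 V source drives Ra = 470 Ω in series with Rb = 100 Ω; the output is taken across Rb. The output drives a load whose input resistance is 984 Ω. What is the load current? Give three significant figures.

I_L ≈ 2.86 mA

Rb‖R_L = 90.77 Ω; V_out = 17.4 × 90.77/560.8 = 2.817 V.
I_L = V_out / R_L = 2.817 / 984 Ω = 2.86 mA.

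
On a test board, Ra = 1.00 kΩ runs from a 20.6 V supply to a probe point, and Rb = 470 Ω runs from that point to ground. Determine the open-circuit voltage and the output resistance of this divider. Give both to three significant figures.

V_th is the open-circuit tap voltage: 20.6 × 470/(1000 + 470) = 6.59 V.
With the supply zeroed, Ra and Rb appear in parallel from the tap: R_th = Ra‖Rb = (1000 × 470)/1470 = 320 Ω.

V_th = 6.59 V, R_th = 320 Ω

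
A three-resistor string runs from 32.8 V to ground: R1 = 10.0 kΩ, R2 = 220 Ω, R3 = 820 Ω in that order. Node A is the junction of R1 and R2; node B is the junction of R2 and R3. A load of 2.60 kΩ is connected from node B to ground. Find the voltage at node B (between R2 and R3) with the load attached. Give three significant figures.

At node B, R3 is in parallel with the load: R3‖R_L = 623.4 Ω.
Below node A the resistance is R2 + (R3‖R_L) = 843.4 Ω, so V_A = 32.8 × 843.4/10840 = 2.551 V.
Then V_B = V_A × (R3‖R_L)/(R2 + R3‖R_L) = 2.551 × 623.4/843.4 = 1.89 V.

V ≈ 1.89 V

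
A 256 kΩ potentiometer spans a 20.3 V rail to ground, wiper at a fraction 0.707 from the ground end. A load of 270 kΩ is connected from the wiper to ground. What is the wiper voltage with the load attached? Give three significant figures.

The wiper splits the pot into (1−α)R = 75.01 kΩ above and αR = 181.0 kΩ below.
Lower section ‖ load = 108.4 kΩ.
V_wiper = 20.3 × 108.4/(75.01 + 108.4) = 12.0 V.

V ≈ 12.0 V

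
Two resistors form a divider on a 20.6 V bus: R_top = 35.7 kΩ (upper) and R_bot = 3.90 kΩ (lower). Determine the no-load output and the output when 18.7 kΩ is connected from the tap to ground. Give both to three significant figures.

Open-circuit: V = 20.6 × 3.90/(35.7 + 3.90) = 2.03 V.
With the load, R_bot becomes R_bot‖R_L = 3.227 kΩ, so V = 20.6 × 3.227/38.93 = 1.71 V.

Unloaded: 2.03 V; loaded: 1.71 V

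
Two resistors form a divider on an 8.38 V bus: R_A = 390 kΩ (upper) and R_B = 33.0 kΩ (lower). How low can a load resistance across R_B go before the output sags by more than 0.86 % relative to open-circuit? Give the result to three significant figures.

R_L(min) ≈ 3.51 MΩ

Output resistance R_th = R_A‖R_B = (390 × 33.0)/423.0 = 30.43 kΩ.
The fractional drop is R_th/(R_th + R_L); requiring this ≤ 0.00860 gives R_L ≥ R_th(1/0.00860 − 1) = 30.43 × 115.3 = 3.51 MΩ.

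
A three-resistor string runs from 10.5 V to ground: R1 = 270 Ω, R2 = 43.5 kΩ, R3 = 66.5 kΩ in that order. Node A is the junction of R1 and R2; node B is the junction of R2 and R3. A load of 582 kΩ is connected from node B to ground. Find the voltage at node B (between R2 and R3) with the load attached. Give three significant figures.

At node B, R3 is in parallel with the load: R3‖R_L = 59680 Ω.
Below node A the resistance is R2 + (R3‖R_L) = 103200 Ω, so V_A = 10.5 × 103200/103500 = 10.47 V.
Then V_B = V_A × (R3‖R_L)/(R2 + R3‖R_L) = 10.47 × 59680/103200 = 6.06 V.

V ≈ 6.06 V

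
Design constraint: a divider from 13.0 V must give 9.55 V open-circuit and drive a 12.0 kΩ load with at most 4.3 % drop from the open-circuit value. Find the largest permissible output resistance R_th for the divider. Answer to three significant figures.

R_th ≤ 539 Ω

Loading drop = R_th/(R_th + R_L) ≤ 0.0430, so R_th ≤ R_L · ε/(1−ε) = 12.0 kΩ × 0.0430/0.9570 = 539 Ω.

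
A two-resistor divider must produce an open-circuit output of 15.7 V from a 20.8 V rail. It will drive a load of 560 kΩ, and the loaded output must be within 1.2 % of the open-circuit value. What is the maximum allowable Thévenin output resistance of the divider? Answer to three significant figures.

R_th ≤ 6.80 kΩ

Loading drop = R_th/(R_th + R_L) ≤ 0.0120, so R_th ≤ R_L · ε/(1−ε) = 560 kΩ × 0.0120/0.9880 = 6.80 kΩ.
(Any R1, R2 with R2/(R1+R2) = 0.755 and R1‖R2 ≤ 6.80 kΩ will meet the spec.)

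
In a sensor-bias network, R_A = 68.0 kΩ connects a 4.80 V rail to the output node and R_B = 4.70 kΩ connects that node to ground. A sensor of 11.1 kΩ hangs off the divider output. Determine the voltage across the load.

The load sits in parallel with R_B: R_B‖R_L = (4.70 × 11.1) / (4.70 + 11.1) = 3.302 kΩ.
V_out = 4.80 × 3.302 / (68.0 + 3.302) = 4.80 × 3.302/71.30 = 0.222 V.
(Unloaded it would have been 0.310 V.)

V_out ≈ 0.222 V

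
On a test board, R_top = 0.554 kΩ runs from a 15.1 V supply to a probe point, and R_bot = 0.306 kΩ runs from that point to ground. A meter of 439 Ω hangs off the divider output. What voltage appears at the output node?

The load sits in parallel with R_bot: R_bot‖R_L = (306 × 439) / (306 + 439) = 180.3 Ω.
V_out = 15.1 × 180.3 / (554 + 180.3) = 15.1 × 180.3/734.3 = 3.71 V.

V_out ≈ 3.71 V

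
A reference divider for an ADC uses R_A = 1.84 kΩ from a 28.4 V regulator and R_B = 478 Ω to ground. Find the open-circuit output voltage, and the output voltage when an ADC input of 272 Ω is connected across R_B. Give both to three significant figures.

Unloaded: 5.86 V; loaded: 2.45 V

Open-circuit: V = 28.4 × 478/(1840 + 478) = 5.86 V.
With the load, R_B becomes R_B‖R_L = 173.4 Ω, so V = 28.4 × 173.4/2013 = 2.45 V.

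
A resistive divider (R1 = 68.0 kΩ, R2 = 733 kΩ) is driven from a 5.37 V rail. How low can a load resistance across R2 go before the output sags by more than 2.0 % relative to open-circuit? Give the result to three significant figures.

R_L(min) ≈ 3.05 MΩ

Output resistance R_th = R1‖R2 = (68.0 × 733)/801.0 = 62.23 kΩ.
The fractional drop is R_th/(R_th + R_L); requiring this ≤ 0.0200 gives R_L ≥ R_th(1/0.0200 − 1) = 62.23 × 49.00 = 3.05 MΩ.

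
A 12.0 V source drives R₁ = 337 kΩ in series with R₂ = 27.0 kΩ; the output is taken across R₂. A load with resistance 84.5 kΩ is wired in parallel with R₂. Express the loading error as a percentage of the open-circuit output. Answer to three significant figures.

22.8 %

Unloaded V = 12.0 × 27.0/364.0 = 0.8901 V.
Loaded: R₂‖R_L = 20.46 kΩ, giving V = 12.0 × 20.46/357.5 = 0.6869 V.
Drop = (0.8901 − 0.6869) / 0.8901 = 22.8 %.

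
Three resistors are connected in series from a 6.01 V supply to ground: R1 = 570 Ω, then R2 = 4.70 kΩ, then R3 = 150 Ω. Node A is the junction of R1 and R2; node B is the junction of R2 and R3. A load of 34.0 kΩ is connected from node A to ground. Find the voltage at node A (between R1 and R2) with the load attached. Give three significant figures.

Below node A the series string R2+R3 = 4850 Ω sits in parallel with the 34000 Ω load: 4245 Ω.
V_A = 6.01 × 4245/(570 + 4245) = 5.30 V.

V ≈ 5.30 V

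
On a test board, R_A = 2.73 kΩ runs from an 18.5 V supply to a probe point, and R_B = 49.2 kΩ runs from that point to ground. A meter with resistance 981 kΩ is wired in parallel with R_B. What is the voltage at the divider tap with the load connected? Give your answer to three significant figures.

V_out ≈ 17.5 V

The load sits in parallel with R_B: R_B‖R_L = (49.2 × 981) / (49.2 + 981) = 46.85 kΩ.
V_out = 18.5 × 46.85 / (2.73 + 46.85) = 18.5 × 46.85/49.58 = 17.5 V.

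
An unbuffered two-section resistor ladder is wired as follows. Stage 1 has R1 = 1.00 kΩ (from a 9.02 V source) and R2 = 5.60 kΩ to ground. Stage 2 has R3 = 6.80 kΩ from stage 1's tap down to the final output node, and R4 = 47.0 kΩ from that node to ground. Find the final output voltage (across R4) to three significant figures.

V_out ≈ 6.58 V

Stage 2 presents R3+R4 = 53.80 kΩ as a load on stage 1's tap.
Stage 1's lower leg becomes R2‖(R3+R4) = 5.072 kΩ, so V_mid = 9.02 × 5.072/6.072 = 7.535 V.
Stage 2 is itself unloaded: V_out = V_mid × R4/(R3+R4) = 7.535 × 47.0/53.80 = 6.58 V.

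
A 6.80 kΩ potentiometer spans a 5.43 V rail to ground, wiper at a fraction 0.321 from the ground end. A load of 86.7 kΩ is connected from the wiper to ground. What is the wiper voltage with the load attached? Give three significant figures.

V ≈ 1.71 V

The wiper splits the pot into (1−α)R = 4.617 kΩ above and αR = 2.183 kΩ below.
Lower section ‖ load = 2.129 kΩ.
V_wiper = 5.43 × 2.129/(4.617 + 2.129) = 1.71 V.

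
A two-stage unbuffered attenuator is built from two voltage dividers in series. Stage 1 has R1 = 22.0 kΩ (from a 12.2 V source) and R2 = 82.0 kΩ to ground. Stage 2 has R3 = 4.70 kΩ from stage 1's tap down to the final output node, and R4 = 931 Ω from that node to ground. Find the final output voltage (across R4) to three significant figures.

Stage 2 presents R3+R4 = 5631 Ω as a load on stage 1's tap.
Stage 1's lower leg becomes R2‖(R3+R4) = 5269 Ω, so V_mid = 12.2 × 5269/27270 = 2.357 V.
Stage 2 is itself unloaded: V_out = V_mid × R4/(R3+R4) = 2.357 × 931/5631 = 0.390 V.

V_out ≈ 0.390 V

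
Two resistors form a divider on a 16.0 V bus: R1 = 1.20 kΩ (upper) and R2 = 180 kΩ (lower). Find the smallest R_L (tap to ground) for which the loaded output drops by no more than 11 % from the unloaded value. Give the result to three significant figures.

R_L(min) ≈ 9.64 kΩ

Output resistance R_th = R1‖R2 = (1.20 × 180)/181.2 = 1.192 kΩ.
The fractional drop is R_th/(R_th + R_L); requiring this ≤ 0.110 gives R_L ≥ R_th(1/0.110 − 1) = 1.192 × 8.091 = 9.64 kΩ.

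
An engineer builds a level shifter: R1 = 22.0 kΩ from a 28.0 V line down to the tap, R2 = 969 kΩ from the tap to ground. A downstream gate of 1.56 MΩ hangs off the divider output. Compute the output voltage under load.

The load sits in parallel with R2: R2‖R_L = (969 × 1560) / (969 + 1560) = 597.7 kΩ.
V_out = 28.0 × 597.7 / (22.0 + 597.7) = 28.0 × 597.7/619.7 = 27.0 V.

V_out ≈ 27.0 V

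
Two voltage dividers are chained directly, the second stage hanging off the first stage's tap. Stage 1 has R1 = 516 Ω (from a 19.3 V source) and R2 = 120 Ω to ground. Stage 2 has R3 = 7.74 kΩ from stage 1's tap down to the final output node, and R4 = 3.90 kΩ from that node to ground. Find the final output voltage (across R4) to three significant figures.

V_out ≈ 1.21 V

Stage 2 presents R3+R4 = 11640 Ω as a load on stage 1's tap.
Stage 1's lower leg becomes R2‖(R3+R4) = 118.8 Ω, so V_mid = 19.3 × 118.8/634.8 = 3.611 V.
Stage 2 is itself unloaded: V_out = V_mid × R4/(R3+R4) = 3.611 × 3900/11640 = 1.21 V.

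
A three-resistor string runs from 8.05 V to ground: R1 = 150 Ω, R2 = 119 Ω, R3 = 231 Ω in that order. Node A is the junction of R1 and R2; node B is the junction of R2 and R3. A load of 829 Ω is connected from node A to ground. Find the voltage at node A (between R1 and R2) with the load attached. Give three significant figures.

Below node A the series string R2+R3 = 350.0 Ω sits in parallel with the 829 Ω load: 246.1 Ω.
V_A = 8.05 × 246.1/(150 + 246.1) = 5.00 V.

V ≈ 5.00 V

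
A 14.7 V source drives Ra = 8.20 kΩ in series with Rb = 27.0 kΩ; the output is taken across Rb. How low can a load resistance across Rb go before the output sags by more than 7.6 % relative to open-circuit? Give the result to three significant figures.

R_L(min) ≈ 76.5 kΩ

Output resistance R_th = Ra‖Rb = (8.20 × 27.0)/35.20 = 6.290 kΩ.
The fractional drop is R_th/(R_th + R_L); requiring this ≤ 0.0760 gives R_L ≥ R_th(1/0.0760 − 1) = 6.290 × 12.16 = 76.5 kΩ.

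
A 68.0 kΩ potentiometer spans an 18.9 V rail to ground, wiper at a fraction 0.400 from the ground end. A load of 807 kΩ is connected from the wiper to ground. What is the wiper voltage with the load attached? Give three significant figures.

V ≈ 7.41 V

The wiper splits the pot into (1−α)R = 40.80 kΩ above and αR = 27.20 kΩ below.
Lower section ‖ load = 26.31 kΩ.
V_wiper = 18.9 × 26.31/(40.80 + 26.31) = 7.41 V.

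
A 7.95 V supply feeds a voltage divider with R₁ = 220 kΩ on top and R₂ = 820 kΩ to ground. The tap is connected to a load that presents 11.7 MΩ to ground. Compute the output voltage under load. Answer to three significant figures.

The load sits in parallel with R₂: R₂‖R_L = (820 × 11700) / (820 + 11700) = 766.3 kΩ.
V_out = 7.95 × 766.3 / (220 + 766.3) = 7.95 × 766.3/986.3 = 6.18 V.

V_out ≈ 6.18 V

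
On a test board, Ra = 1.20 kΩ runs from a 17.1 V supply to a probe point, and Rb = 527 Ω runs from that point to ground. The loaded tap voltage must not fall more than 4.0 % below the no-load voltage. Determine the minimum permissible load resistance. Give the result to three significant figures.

Output resistance R_th = Ra‖Rb = (1200 × 527)/1727 = 366.2 Ω.
The fractional drop is R_th/(R_th + R_L); requiring this ≤ 0.0400 gives R_L ≥ R_th(1/0.0400 − 1) = 366.2 × 24.00 = 8.79 kΩ.

R_L(min) ≈ 8.79 kΩ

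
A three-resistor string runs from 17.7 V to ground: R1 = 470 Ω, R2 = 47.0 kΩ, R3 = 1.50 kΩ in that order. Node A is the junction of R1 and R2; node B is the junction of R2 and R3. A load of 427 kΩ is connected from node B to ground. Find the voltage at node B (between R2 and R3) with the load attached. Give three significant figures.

At node B, R3 is in parallel with the load: R3‖R_L = 1495 Ω.
Below node A the resistance is R2 + (R3‖R_L) = 48490 Ω, so V_A = 17.7 × 48490/48960 = 17.53 V.
Then V_B = V_A × (R3‖R_L)/(R2 + R3‖R_L) = 17.53 × 1495/48490 = 0.540 V.

V ≈ 0.540 V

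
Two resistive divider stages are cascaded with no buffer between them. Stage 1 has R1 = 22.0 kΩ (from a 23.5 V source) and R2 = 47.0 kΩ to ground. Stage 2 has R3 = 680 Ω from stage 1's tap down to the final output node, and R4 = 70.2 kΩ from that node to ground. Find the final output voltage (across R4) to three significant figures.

V_out ≈ 13.1 V

Stage 2 presents R3+R4 = 70880 Ω as a load on stage 1's tap.
Stage 1's lower leg becomes R2‖(R3+R4) = 28260 Ω, so V_mid = 23.5 × 28260/50260 = 13.21 V.
Stage 2 is itself unloaded: V_out = V_mid × R4/(R3+R4) = 13.21 × 70200/70880 = 13.1 V.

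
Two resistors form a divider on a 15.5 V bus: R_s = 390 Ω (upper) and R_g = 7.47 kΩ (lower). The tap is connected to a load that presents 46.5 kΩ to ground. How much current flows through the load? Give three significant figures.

I_L ≈ 0.314 mA

R_g‖R_L = 6436 Ω; V_out = 15.5 × 6436/6826 = 14.61 V.
I_L = V_out / R_L = 14.61 / 46.5 kΩ = 0.314 mA.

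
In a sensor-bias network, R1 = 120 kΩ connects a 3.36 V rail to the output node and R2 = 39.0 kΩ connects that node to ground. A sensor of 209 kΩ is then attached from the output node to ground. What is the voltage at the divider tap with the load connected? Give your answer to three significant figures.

V_out ≈ 0.722 V

The load sits in parallel with R2: R2‖R_L = (39.0 × 209) / (39.0 + 209) = 32.87 kΩ.
V_out = 3.36 × 32.87 / (120 + 32.87) = 3.36 × 32.87/152.9 = 0.722 V.
(Unloaded it would have been 0.824 V.)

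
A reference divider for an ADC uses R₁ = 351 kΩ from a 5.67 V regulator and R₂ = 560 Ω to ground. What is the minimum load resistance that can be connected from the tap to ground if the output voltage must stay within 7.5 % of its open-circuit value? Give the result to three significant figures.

R_L(min) ≈ 6.90 kΩ

Output resistance R_th = R₁‖R₂ = (351000 × 560)/351600 = 559.1 Ω.
The fractional drop is R_th/(R_th + R_L); requiring this ≤ 0.0750 gives R_L ≥ R_th(1/0.0750 − 1) = 559.1 × 12.33 = 6.90 kΩ.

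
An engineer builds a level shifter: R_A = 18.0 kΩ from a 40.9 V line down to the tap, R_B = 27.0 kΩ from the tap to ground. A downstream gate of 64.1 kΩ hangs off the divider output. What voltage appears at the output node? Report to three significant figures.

The load sits in parallel with R_B: R_B‖R_L = (27.0 × 64.1) / (27.0 + 64.1) = 19.00 kΩ.
V_out = 40.9 × 19.00 / (18.0 + 19.00) = 40.9 × 19.00/37.00 = 21.0 V.

V_out ≈ 21.0 V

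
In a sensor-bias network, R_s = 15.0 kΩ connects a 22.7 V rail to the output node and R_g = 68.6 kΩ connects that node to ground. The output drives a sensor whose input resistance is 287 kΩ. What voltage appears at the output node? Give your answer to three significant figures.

V_out ≈ 17.9 V

The load sits in parallel with R_g: R_g‖R_L = (68.6 × 287) / (68.6 + 287) = 55.37 kΩ.
V_out = 22.7 × 55.37 / (15.0 + 55.37) = 22.7 × 55.37/70.37 = 17.9 V.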